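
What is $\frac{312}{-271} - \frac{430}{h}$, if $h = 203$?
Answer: $- \frac{179866}{55013} \approx -3.2695$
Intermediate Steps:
$\frac{312}{-271} - \frac{430}{h} = \frac{312}{-271} - \frac{430}{203} = 312 \left(- \frac{1}{271}\right) - \frac{430}{203} = - \frac{312}{271} - \frac{430}{203} = - \frac{179866}{55013}$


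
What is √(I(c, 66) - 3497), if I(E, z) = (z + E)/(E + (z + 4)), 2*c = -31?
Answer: 4*I*√2596053/109 ≈ 59.128*I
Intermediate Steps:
c = -31/2 (c = (½)*(-31) = -31/2 ≈ -15.500)
I(E, z) = (E + z)/(4 + E + z) (I(E, z) = (E + z)/(E + (4 + z)) = (E + z)/(4 + E + z))
√(I(c, 66) - 3497) = √((-31/2 + 66)/(4 - 31/2 + 66) - 3497) = √((101/2)/(109/2) - 3497) = √((2/109)*(101/2) - 3497) = √(101/109 - 3497) = √(-381072/109) = 4*I*√2596053/109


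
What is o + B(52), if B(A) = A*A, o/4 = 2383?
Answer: 12236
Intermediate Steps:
o = 9532 (o = 4*2383 = 9532)
B(A) = A**2
o + B(52) = 9532 + 52**2 = 9532 + 2704 = 12236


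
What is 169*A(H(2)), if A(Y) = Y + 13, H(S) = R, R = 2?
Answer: 2535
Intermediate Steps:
H(S) = 2
A(Y) = 13 + Y
169*A(H(2)) = 169*(13 + 2) = 169*15 = 2535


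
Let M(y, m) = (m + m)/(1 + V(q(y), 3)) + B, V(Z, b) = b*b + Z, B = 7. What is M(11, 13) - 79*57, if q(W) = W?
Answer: -94390/21 ≈ -4494.8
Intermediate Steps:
V(Z, b) = Z + b² (V(Z, b) = b² + Z = Z + b²)
M(y, m) = 7 + 2*m/(10 + y) (M(y, m) = (m + m)/(1 + (y + 3²)) + 7 = (2*m)/(1 + (y + 9)) + 7 = (2*m)/(1 + (9 + y)) + 7 = (2*m)/(10 + y) + 7 = 2*m/(10 + y) + 7 = 7 + 2*m/(10 + y))
M(11, 13) - 79*57 = (70 + 2*13 + 7*11)/(10 + 11) - 79*57 = (70 + 26 + 77)/21 - 4503 = (1/21)*173 - 4503 = 173/21 - 4503 = -94390/21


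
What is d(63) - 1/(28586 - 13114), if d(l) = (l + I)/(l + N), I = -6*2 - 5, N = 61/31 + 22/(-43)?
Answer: 3705571/5192790 ≈ 0.71360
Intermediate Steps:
N = 1941/1333 (N = 61*(1/31) + 22*(-1/43) = 61/31 - 22/43 = 1941/1333 ≈ 1.4561)
I = -17 (I = -12 - 5 = -17)
d(l) = (-17 + l)/(1941/1333 + l) (d(l) = (l - 17)/(l + 1941/1333) = (-17 + l)/(1941/1333 + l))
d(63) - 1/(28586 - 13114) = 1333*(-17 + 63)/(1941 + 1333*63) - 1/(28586 - 13114) = 1333*46/(1941 + 83979) - 1/15472 = 1333*46/85920 - 1*1/15472 = 1333*(1/85920)*46 - 1/15472 = 30659/42960 - 1/15472 = 3705571/5192790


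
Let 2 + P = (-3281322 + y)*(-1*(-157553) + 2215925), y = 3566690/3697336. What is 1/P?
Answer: -924334/7198845638254194657 ≈ -1.2840e-13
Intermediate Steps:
y = 1783345/1848668 (y = 3566690*(1/3697336) = 1783345/1848668 ≈ 0.96466)
P = -7198845638254194657/924334 (P = -2 + (-3281322 + 1783345/1848668)*(-1*(-157553) + 2215925) = -2 - 6066073195751*(157553 + 2215925)/1848668 = -2 - 6066073195751/1848668*2373478 = -2 - 7198845638252345989/924334 = -7198845638254194657/924334 ≈ -7.7881e+12)
1/P = 1/(-7198845638254194657/924334) = -924334/7198845638254194657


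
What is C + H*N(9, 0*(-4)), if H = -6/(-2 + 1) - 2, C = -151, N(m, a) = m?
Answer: -115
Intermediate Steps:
H = 4 (H = -6/(-1) - 2 = -1*(-6) - 2 = 6 - 2 = 4)
C + H*N(9, 0*(-4)) = -151 + 4*9 = -151 + 36 = -115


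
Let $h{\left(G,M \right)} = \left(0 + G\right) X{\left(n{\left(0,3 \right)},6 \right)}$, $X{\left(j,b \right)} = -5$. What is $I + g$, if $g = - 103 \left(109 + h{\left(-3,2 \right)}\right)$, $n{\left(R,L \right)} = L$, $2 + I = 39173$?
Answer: $26399$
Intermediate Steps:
$I = 39171$ ($I = -2 + 39173 = 39171$)
$h{\left(G,M \right)} = - 5 G$ ($h{\left(G,M \right)} = \left(0 + G\right) \left(-5\right) = G \left(-5\right) = - 5 G$)
$g = -12772$ ($g = - 103 \left(109 - -15\right) = - 103 \left(109 + 15\right) = \left(-103\right) 124 = -12772$)
$I + g = 39171 - 12772 = 26399$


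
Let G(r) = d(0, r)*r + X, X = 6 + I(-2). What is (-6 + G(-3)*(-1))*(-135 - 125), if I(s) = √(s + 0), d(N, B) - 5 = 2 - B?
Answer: -4680 + 260*I*√2 ≈ -4680.0 + 367.7*I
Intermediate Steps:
d(N, B) = 7 - B (d(N, B) = 5 + (2 - B) = 7 - B)
I(s) = √s
X = 6 + I*√2 (X = 6 + √(-2) = 6 + I*√2 ≈ 6.0 + 1.4142*I)
G(r) = 6 + I*√2 + r*(7 - r) (G(r) = (7 - r)*r + (6 + I*√2) = r*(7 - r) + (6 + I*√2) = 6 + I*√2 + r*(7 - r))
(-6 + G(-3)*(-1))*(-135 - 125) = (-6 + (6 + I*√2 - 1*(-3)*(-7 - 3))*(-1))*(-135 - 125) = (-6 + (6 + I*√2 - 1*(-3)*(-10))*(-1))*(-260) = (-6 + (6 + I*√2 - 30)*(-1))*(-260) = (-6 + (-24 + I*√2)*(-1))*(-260) = (-6 + (24 - I*√2))*(-260) = (18 - I*√2)*(-260) = -4680 + 260*I*√2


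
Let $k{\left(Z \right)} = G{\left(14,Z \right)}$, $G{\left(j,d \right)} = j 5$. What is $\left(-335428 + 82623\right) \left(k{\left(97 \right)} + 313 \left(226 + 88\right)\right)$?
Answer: $-24863877360$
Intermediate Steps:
$G{\left(j,d \right)} = 5 j$
$k{\left(Z \right)} = 70$ ($k{\left(Z \right)} = 5 \cdot 14 = 70$)
$\left(-335428 + 82623\right) \left(k{\left(97 \right)} + 313 \left(226 + 88\right)\right) = \left(-335428 + 82623\right) \left(70 + 313 \left(226 + 88\right)\right) = - 252805 \left(70 + 313 \cdot 314\right) = - 252805 \left(70 + 98282\right) = \left(-252805\right) 98352 = -24863877360$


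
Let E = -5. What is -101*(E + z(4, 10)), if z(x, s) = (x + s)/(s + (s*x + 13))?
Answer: 4343/9 ≈ 482.56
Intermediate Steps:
z(x, s) = (s + x)/(13 + s + s*x) (z(x, s) = (s + x)/(s + (13 + s*x)) = (s + x)/(13 + s + s*x))
-101*(E + z(4, 10)) = -101*(-5 + (10 + 4)/(13 + 10 + 10*4)) = -101*(-5 + 14/(13 + 10 + 40)) = -101*(-5 + 14/63) = -101*(-5 + (1/63)*14) = -101*(-5 + 2/9) = -101*(-43/9) = 4343/9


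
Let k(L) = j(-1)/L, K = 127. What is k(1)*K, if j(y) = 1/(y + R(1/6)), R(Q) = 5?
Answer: 127/4 ≈ 31.750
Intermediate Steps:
j(y) = 1/(5 + y) (j(y) = 1/(y + 5) = 1/(5 + y))
k(L) = 1/(4*L) (k(L) = 1/((5 - 1)*L) = 1/(4*L))
k(1)*K = ((¼)/1)*127 = ((¼)*1)*127 = (¼)*127 = 127/4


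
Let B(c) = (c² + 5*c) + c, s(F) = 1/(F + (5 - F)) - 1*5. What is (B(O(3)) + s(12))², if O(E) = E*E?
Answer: 423801/25 ≈ 16952.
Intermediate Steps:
O(E) = E²
s(F) = -24/5 (s(F) = 1/5 - 5 = ⅕ - 5 = -24/5)
B(c) = c² + 6*c
(B(O(3)) + s(12))² = (3²*(6 + 3²) - 24/5)² = (9*(6 + 9) - 24/5)² = (9*15 - 24/5)² = (135 - 24/5)² = (651/5)² = 423801/25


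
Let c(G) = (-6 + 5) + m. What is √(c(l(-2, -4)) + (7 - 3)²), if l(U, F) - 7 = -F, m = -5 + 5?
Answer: √15 ≈ 3.8730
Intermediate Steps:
m = 0
l(U, F) = 7 - F
c(G) = -1 (c(G) = (-6 + 5) + 0 = -1 + 0 = -1)
√(c(l(-2, -4)) + (7 - 3)²) = √(-1 + (7 - 3)²) = √(-1 + 4²) = √(-1 + 16) = √15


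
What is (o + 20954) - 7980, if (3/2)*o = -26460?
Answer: -4666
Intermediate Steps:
o = -17640 (o = (⅔)*(-26460) = -17640)
(o + 20954) - 7980 = (-17640 + 20954) - 7980 = 3314 - 7980 = -4666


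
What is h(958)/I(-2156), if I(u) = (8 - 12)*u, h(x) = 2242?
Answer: 1121/4312 ≈ 0.25997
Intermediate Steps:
I(u) = -4*u
h(958)/I(-2156) = 2242/((-4*(-2156))) = 2242/8624 = 2242*(1/8624) = 1121/4312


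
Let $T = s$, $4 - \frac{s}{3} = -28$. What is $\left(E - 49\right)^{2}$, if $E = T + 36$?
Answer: $6889$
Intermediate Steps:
$s = 96$ ($s = 12 - -84 = 12 + 84 = 96$)
$T = 96$
$E = 132$ ($E = 96 + 36 = 132$)
$\left(E - 49\right)^{2} = \left(132 - 49\right)^{2} = 83^{2} = 6889$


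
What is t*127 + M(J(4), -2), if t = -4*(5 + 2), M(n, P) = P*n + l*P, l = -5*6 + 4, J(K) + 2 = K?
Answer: -3508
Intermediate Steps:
J(K) = -2 + K
l = -26 (l = -30 + 4 = -26)
M(n, P) = -26*P + P*n (M(n, P) = P*n - 26*P = -26*P + P*n)
t = -28 (t = -4*7 = -28)
t*127 + M(J(4), -2) = -28*127 - 2*(-26 + (-2 + 4)) = -3556 - 2*(-26 + 2) = -3556 - 2*(-24) = -3556 + 48 = -3508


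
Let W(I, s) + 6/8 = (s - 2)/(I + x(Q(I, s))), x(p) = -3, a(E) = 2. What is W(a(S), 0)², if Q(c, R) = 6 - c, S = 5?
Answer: 25/16 ≈ 1.5625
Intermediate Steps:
W(I, s) = -¾ + (-2 + s)/(-3 + I) (W(I, s) = -¾ + (s - 2)/(I - 3) = -¾ + (-2 + s)/(-3 + I))
W(a(S), 0)² = ((1 - 3*2 + 4*0)/(4*(-3 + 2)))² = ((¼)*(1 - 6 + 0)/(-1))² = ((¼)*(-1)*(-5))² = (5/4)² = 25/16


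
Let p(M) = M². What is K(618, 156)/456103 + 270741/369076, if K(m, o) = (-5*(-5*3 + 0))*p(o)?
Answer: 797123297523/168336670828 ≈ 4.7353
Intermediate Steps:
K(m, o) = 75*o² (K(m, o) = (-5*(-5*3 + 0))*o² = (-5*(-15 + 0))*o² = (-5*(-15))*o² = 75*o²)
K(618, 156)/456103 + 270741/369076 = (75*156²)/456103 + 270741/369076 = (75*24336)*(1/456103) + 270741*(1/369076) = 1825200*(1/456103) + 270741/369076 = 1825200/456103 + 270741/369076 = 797123297523/168336670828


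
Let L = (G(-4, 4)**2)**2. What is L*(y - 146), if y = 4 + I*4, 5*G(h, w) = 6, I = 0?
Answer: -184032/625 ≈ -294.45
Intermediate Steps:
G(h, w) = 6/5 (G(h, w) = (1/5)*6 = 6/5)
y = 4 (y = 4 + 0*4 = 4 + 0 = 4)
L = 1296/625 (L = ((6/5)**2)**2 = (36/25)**2 = 1296/625 ≈ 2.0736)
L*(y - 146) = 1296*(4 - 146)/625 = (1296/625)*(-142) = -184032/625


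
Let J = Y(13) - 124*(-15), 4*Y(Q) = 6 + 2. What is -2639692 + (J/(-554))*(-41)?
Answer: -731156513/277 ≈ -2.6396e+6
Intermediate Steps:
Y(Q) = 2 (Y(Q) = (6 + 2)/4 = (¼)*8 = 2)
J = 1862 (J = 2 - 124*(-15) = 2 + 1860 = 1862)
-2639692 + (J/(-554))*(-41) = -2639692 + (1862/(-554))*(-41) = -2639692 + (1862*(-1/554))*(-41) = -2639692 - 931/277*(-41) = -2639692 + 38171/277 = -731156513/277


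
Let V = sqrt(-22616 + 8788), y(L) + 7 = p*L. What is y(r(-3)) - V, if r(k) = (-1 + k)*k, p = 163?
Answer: 1949 - 2*I*sqrt(3457) ≈ 1949.0 - 117.59*I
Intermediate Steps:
r(k) = k*(-1 + k)
y(L) = -7 + 163*L
V = 2*I*sqrt(3457) (V = sqrt(-13828) = 2*I*sqrt(3457) ≈ 117.59*I)
y(r(-3)) - V = (-7 + 163*(-3*(-1 - 3))) - 2*I*sqrt(3457) = (-7 + 163*(-3*(-4))) - 2*I*sqrt(3457) = (-7 + 163*12) - 2*I*sqrt(3457) = (-7 + 1956) - 2*I*sqrt(3457) = 1949 - 2*I*sqrt(3457)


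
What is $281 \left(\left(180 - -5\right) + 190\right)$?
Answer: $105375$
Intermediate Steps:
$281 \left(\left(180 - -5\right) + 190\right) = 281 \left(\left(180 + 5\right) + 190\right) = 281 \left(185 + 190\right) = 281 \cdot 375 = 105375$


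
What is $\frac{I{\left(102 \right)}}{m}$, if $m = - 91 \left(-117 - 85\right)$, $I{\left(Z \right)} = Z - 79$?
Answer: $\frac{23}{18382} \approx 0.0012512$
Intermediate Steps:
$I{\left(Z \right)} = -79 + Z$
$m = 18382$ ($m = \left(-91\right) \left(-202\right) = 18382$)
$\frac{I{\left(102 \right)}}{m} = \frac{-79 + 102}{18382} = 23 \cdot \frac{1}{18382} = \frac{23}{18382}$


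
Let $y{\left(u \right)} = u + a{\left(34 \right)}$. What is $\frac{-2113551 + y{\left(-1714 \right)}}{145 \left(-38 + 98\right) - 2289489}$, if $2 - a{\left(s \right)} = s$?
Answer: $\frac{235033}{253421} \approx 0.92744$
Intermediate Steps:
$a{\left(s \right)} = 2 - s$
$y{\left(u \right)} = -32 + u$ ($y{\left(u \right)} = u + \left(2 - 34\right) = u - 32 = -32 + u$)
$\frac{-2113551 + y{\left(-1714 \right)}}{145 \left(-38 + 98\right) - 2289489} = \frac{-2113551 - 1746}{145 \left(-38 + 98\right) - 2289489} = \frac{-2113551 - 1746}{145 \cdot 60 - 2289489} = - \frac{2115297}{8700 - 2289489} = - \frac{2115297}{-2280789} = \left(-2115297\right) \left(- \frac{1}{2280789}\right) = \frac{235033}{253421}$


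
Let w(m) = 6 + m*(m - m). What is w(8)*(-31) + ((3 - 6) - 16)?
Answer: -205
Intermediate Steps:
w(m) = 6 (w(m) = 6 + m*0 = 6 + 0 = 6)
w(8)*(-31) + ((3 - 6) - 16) = 6*(-31) + ((3 - 6) - 16) = -186 + (-3 - 16) = -186 - 19 = -205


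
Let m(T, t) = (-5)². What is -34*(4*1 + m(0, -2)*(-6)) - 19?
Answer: 4945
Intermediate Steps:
m(T, t) = 25
-34*(4*1 + m(0, -2)*(-6)) - 19 = -34*(4*1 + 25*(-6)) - 19 = -34*(4 - 150) - 19 = -34*(-146) - 19 = 4964 - 19 = 4945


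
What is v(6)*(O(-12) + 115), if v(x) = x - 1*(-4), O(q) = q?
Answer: 1030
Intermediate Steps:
v(x) = 4 + x (v(x) = x + 4 = 4 + x)
v(6)*(O(-12) + 115) = (4 + 6)*(-12 + 115) = 10*103 = 1030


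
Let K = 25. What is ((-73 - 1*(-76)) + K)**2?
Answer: 784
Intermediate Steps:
((-73 - 1*(-76)) + K)**2 = ((-73 - 1*(-76)) + 25)**2 = ((-73 + 76) + 25)**2 = (3 + 25)**2 = 28**2 = 784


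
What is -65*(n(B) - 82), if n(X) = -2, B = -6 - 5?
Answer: 5460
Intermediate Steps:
B = -11
-65*(n(B) - 82) = -65*(-2 - 82) = -65*(-84) = 5460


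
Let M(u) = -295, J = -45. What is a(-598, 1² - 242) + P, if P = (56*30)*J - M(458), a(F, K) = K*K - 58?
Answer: -17282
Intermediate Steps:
a(F, K) = -58 + K² (a(F, K) = K² - 58 = -58 + K²)
P = -75305 (P = (56*30)*(-45) - 1*(-295) = 1680*(-45) + 295 = -75600 + 295 = -75305)
a(-598, 1² - 242) + P = (-58 + (1² - 242)²) - 75305 = (-58 + (1 - 242)²) - 75305 = (-58 + (-241)²) - 75305 = (-58 + 58081) - 75305 = 58023 - 75305 = -17282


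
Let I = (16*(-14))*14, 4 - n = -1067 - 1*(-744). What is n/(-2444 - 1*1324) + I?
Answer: -3938925/1256 ≈ -3136.1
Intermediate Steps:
n = 327 (n = 4 - (-1067 - 1*(-744)) = 4 - (-1067 + 744) = 4 - 1*(-323) = 4 + 323 = 327)
I = -3136 (I = -224*14 = -3136)
n/(-2444 - 1*1324) + I = 327/(-2444 - 1*1324) - 3136 = 327/(-2444 - 1324) - 3136 = 327/(-3768) - 3136 = 327*(-1/3768) - 3136 = -109/1256 - 3136 = -3938925/1256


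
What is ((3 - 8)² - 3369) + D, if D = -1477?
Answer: -4821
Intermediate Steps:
((3 - 8)² - 3369) + D = ((3 - 8)² - 3369) - 1477 = ((-5)² - 3369) - 1477 = (25 - 3369) - 1477 = -3344 - 1477 = -4821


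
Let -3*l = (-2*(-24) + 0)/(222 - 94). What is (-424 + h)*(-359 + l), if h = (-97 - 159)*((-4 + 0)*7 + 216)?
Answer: 17436237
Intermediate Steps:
h = -48128 (h = -256*(-4*7 + 216) = -256*(-28 + 216) = -256*188 = -48128)
l = -⅛ (l = -(-2*(-24) + 0)/(3*(222 - 94)) = -(48 + 0)/(3*128) = -16/128 = -⅓*3/8 = -⅛ ≈ -0.12500)
(-424 + h)*(-359 + l) = (-424 - 48128)*(-359 - ⅛) = -48552*(-2873/8) = 17436237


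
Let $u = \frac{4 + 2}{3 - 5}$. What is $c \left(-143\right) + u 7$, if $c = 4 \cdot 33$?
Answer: $-18897$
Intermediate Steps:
$u = -3$ ($u = \frac{6}{-2} = 6 \left(- \frac{1}{2}\right) = -3$)
$c = 132$
$c \left(-143\right) + u 7 = 132 \left(-143\right) - 21 = -18876 - 21 = -18897$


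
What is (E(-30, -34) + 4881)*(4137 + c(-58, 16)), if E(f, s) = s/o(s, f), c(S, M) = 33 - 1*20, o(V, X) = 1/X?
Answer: 24489150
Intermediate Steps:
c(S, M) = 13 (c(S, M) = 33 - 20 = 13)
E(f, s) = f*s (E(f, s) = s/(1/f) = s*f = f*s)
(E(-30, -34) + 4881)*(4137 + c(-58, 16)) = (-30*(-34) + 4881)*(4137 + 13) = (1020 + 4881)*4150 = 5901*4150 = 24489150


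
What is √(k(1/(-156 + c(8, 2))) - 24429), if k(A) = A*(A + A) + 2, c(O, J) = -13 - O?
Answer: I*√765273481/177 ≈ 156.29*I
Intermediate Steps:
k(A) = 2 + 2*A² (k(A) = A*(2*A) + 2 = 2*A² + 2 = 2 + 2*A²)
√(k(1/(-156 + c(8, 2))) - 24429) = √((2 + 2*(1/(-156 + (-13 - 1*8)))²) - 24429) = √((2 + 2*(1/(-156 + (-13 - 8)))²) - 24429) = √((2 + 2*(1/(-156 - 21))²) - 24429) = √((2 + 2*(1/(-177))²) - 24429) = √((2 + 2*(-1/177)²) - 24429) = √((2 + 2*(1/31329)) - 24429) = √((2 + 2/31329) - 24429) = √(62660/31329 - 24429) = √(-765273481/31329) = I*√765273481/177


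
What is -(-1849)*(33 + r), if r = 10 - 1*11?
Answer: 59168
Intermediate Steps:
r = -1 (r = 10 - 11 = -1)
-(-1849)*(33 + r) = -(-1849)*(33 - 1) = -(-1849)*32 = -43*(-1376) = 59168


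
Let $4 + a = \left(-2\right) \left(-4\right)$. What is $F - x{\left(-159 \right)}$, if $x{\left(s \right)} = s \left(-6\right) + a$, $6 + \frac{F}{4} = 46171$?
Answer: $183702$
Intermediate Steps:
$F = 184660$ ($F = -24 + 4 \cdot 46171 = -24 + 184684 = 184660$)
$a = 4$ ($a = -4 - -8 = -4 + 8 = 4$)
$x{\left(s \right)} = 4 - 6 s$ ($x{\left(s \right)} = s \left(-6\right) + 4 = - 6 s + 4 = 4 - 6 s$)
$F - x{\left(-159 \right)} = 184660 - \left(4 - -954\right) = 184660 - \left(4 + 954\right) = 184660 - 958 = 183702$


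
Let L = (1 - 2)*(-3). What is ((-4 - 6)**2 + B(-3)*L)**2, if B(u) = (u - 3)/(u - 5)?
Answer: 167281/16 ≈ 10455.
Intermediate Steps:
L = 3 (L = -1*(-3) = 3)
B(u) = (-3 + u)/(-5 + u)
((-4 - 6)**2 + B(-3)*L)**2 = ((-4 - 6)**2 + ((-3 - 3)/(-5 - 3))*3)**2 = ((-10)**2 + (-6/(-8))*3)**2 = (100 - 1/8*(-6)*3)**2 = (100 + (3/4)*3)**2 = (100 + 9/4)**2 = (409/4)**2 = 167281/16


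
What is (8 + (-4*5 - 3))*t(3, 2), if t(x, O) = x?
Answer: -45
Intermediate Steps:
(8 + (-4*5 - 3))*t(3, 2) = (8 + (-4*5 - 3))*3 = (8 + (-20 - 3))*3 = (8 - 23)*3 = -15*3 = -45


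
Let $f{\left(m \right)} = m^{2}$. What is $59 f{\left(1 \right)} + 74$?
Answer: $133$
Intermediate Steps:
$59 f{\left(1 \right)} + 74 = 59 \cdot 1^{2} + 74 = 59 \cdot 1 + 74 = 59 + 74 = 133$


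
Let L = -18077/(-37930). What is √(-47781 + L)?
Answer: I*√68741117546290/37930 ≈ 218.59*I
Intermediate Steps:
L = 18077/37930 (L = -18077*(-1/37930) = 18077/37930 ≈ 0.47659)
√(-47781 + L) = √(-47781 + 18077/37930) = √(-1812315253/37930) = I*√68741117546290/37930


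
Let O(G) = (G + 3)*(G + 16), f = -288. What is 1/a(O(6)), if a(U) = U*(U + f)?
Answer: -1/17820 ≈ -5.6117e-5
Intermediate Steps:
O(G) = (3 + G)*(16 + G)
a(U) = U*(-288 + U) (a(U) = U*(U - 288) = U*(-288 + U))
1/a(O(6)) = 1/((48 + 6² + 19*6)*(-288 + (48 + 6² + 19*6))) = 1/((48 + 36 + 114)*(-288 + (48 + 36 + 114))) = 1/(198*(-288 + 198)) = 1/(198*(-90)) = 1/(-17820) = -1/17820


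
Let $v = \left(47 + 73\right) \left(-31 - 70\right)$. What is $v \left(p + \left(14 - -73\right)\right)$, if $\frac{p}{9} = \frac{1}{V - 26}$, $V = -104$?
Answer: $- \frac{13696812}{13} \approx -1.0536 \cdot 10^{6}$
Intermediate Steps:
$v = -12120$ ($v = 120 \left(-101\right) = -12120$)
$p = - \frac{9}{130}$ ($p = \frac{9}{-104 - 26} = \frac{9}{-130} = 9 \left(- \frac{1}{130}\right) = - \frac{9}{130} \approx -0.069231$)
$v \left(p + \left(14 - -73\right)\right) = - 12120 \left(- \frac{9}{130} + \left(14 - -73\right)\right) = - 12120 \left(- \frac{9}{130} + \left(14 + 73\right)\right) = - 12120 \left(- \frac{9}{130} + 87\right) = \left(-12120\right) \frac{11301}{130} = - \frac{13696812}{13}$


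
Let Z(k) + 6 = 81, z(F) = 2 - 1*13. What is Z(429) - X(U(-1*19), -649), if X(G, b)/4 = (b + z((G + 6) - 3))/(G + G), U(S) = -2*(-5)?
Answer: 207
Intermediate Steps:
U(S) = 10
z(F) = -11 (z(F) = 2 - 13 = -11)
X(G, b) = 2*(-11 + b)/G (X(G, b) = 4*((b - 11)/(G + G)) = 4*((-11 + b)/((2*G))) = 4*((-11 + b)*(1/(2*G))) = 4*((-11 + b)/(2*G)) = 2*(-11 + b)/G)
Z(k) = 75 (Z(k) = -6 + 81 = 75)
Z(429) - X(U(-1*19), -649) = 75 - 2*(-11 - 649)/10 = 75 - 2*(-660)/10 = 75 - 1*(-132) = 75 + 132 = 207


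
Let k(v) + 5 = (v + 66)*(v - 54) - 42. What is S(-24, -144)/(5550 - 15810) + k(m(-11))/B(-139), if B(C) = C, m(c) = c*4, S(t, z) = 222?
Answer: 3761987/237690 ≈ 15.827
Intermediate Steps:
m(c) = 4*c
k(v) = -47 + (-54 + v)*(66 + v) (k(v) = -5 + ((v + 66)*(v - 54) - 42) = -5 + ((66 + v)*(-54 + v) - 42) = -5 + ((-54 + v)*(66 + v) - 42) = -5 + (-42 + (-54 + v)*(66 + v)) = -47 + (-54 + v)*(66 + v))
S(-24, -144)/(5550 - 15810) + k(m(-11))/B(-139) = 222/(5550 - 15810) + (-3611 + (4*(-11))**2 + 12*(4*(-11)))/(-139) = 222/(-10260) + (-3611 + (-44)**2 + 12*(-44))*(-1/139) = 222*(-1/10260) + (-3611 + 1936 - 528)*(-1/139) = -37/1710 - 2203*(-1/139) = -37/1710 + 2203/139 = 3761987/237690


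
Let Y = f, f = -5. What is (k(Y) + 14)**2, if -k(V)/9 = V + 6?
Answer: 25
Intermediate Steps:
Y = -5
k(V) = -54 - 9*V (k(V) = -9*(V + 6) = -9*(6 + V) = -54 - 9*V)
(k(Y) + 14)**2 = ((-54 - 9*(-5)) + 14)**2 = ((-54 + 45) + 14)**2 = (-9 + 14)**2 = 5**2 = 25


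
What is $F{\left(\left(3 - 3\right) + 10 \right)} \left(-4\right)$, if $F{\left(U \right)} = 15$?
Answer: $-60$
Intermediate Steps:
$F{\left(\left(3 - 3\right) + 10 \right)} \left(-4\right) = 15 \left(-4\right) = -60$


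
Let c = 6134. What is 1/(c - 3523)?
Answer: 1/2611 ≈ 0.00038300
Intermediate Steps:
1/(c - 3523) = 1/(6134 - 3523) = 1/2611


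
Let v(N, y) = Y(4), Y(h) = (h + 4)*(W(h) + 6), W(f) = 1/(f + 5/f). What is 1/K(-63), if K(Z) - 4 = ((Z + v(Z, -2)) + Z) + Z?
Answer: -21/2845 ≈ -0.0073814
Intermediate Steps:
Y(h) = (4 + h)*(6 + h/(5 + h**2)) (Y(h) = (h + 4)*(h/(5 + h**2) + 6) = (4 + h)*(6 + h/(5 + h**2)))
v(N, y) = 1040/21 (v(N, y) = (120 + 6*4**3 + 25*4**2 + 34*4)/(5 + 4**2) = (120 + 6*64 + 25*16 + 136)/(5 + 16) = (120 + 384 + 400 + 136)/21 = (1/21)*1040 = 1040/21)
K(Z) = 1124/21 + 3*Z (K(Z) = 4 + (((Z + 1040/21) + Z) + Z) = 4 + (((1040/21 + Z) + Z) + Z) = 4 + ((1040/21 + 2*Z) + Z) = 4 + (1040/21 + 3*Z) = 1124/21 + 3*Z)
1/K(-63) = 1/(1124/21 + 3*(-63)) = 1/(1124/21 - 189) = 1/(-2845/21) = -21/2845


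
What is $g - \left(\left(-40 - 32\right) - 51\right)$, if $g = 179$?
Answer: $302$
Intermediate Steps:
$g - \left(\left(-40 - 32\right) - 51\right) = 179 - \left(\left(-40 - 32\right) - 51\right) = 179 - \left(-72 - 51\right) = 179 - -123 = 179 + 123 = 302$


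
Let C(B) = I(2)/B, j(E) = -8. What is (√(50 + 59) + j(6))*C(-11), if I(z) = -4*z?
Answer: -64/11 + 8*√109/11 ≈ 1.7748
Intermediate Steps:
C(B) = -8/B (C(B) = (-4*2)/B = -8/B)
(√(50 + 59) + j(6))*C(-11) = (√(50 + 59) - 8)*(-8/(-11)) = (√109 - 8)*(-8*(-1/11)) = (-8 + √109)*(8/11) = -64/11 + 8*√109/11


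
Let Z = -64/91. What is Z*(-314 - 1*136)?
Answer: 28800/91 ≈ 316.48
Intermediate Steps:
Z = -64/91 (Z = -64*1/91 = -64/91 ≈ -0.70330)
Z*(-314 - 1*136) = -64*(-314 - 1*136)/91 = -64*(-314 - 136)/91 = -64/91*(-450) = 28800/91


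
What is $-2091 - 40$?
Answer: $-2131$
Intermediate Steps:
$-2091 - 40 = -2131$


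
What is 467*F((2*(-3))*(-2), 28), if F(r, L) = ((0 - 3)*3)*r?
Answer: -50436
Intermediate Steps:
F(r, L) = -9*r (F(r, L) = (-3*3)*r = -9*r)
467*F((2*(-3))*(-2), 28) = 467*(-9*2*(-3)*(-2)) = 467*(-(-54)*(-2)) = 467*(-9*12) = 467*(-108) = -50436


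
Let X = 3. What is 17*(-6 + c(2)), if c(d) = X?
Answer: -51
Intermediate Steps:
c(d) = 3
17*(-6 + c(2)) = 17*(-6 + 3) = 17*(-3) = -51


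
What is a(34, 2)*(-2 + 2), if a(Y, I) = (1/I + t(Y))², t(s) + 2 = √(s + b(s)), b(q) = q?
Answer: 0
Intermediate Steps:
t(s) = -2 + √2*√s (t(s) = -2 + √(s + s) = -2 + √(2*s) = -2 + √2*√s)
a(Y, I) = (-2 + 1/I + √2*√Y)² (a(Y, I) = (1/I + (-2 + √2*√Y))² = (-2 + 1/I + √2*√Y)²)
a(34, 2)*(-2 + 2) = ((1 + 2*(-2 + √2*√34))²/2²)*(-2 + 2) = ((1 + 2*(-2 + 2*√17))²/4)*0 = ((1 + (-4 + 4*√17))²/4)*0 = ((-3 + 4*√17)²/4)*0 = 0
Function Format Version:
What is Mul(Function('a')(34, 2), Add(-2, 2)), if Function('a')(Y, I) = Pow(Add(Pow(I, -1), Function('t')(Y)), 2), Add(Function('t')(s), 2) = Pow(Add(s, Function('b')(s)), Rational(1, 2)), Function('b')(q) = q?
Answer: 0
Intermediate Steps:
Function('t')(s) = Add(-2, Mul(Pow(2, Rational(1, 2)), Pow(s, Rational(1, 2)))) (Function('t')(s) = Add(-2, Pow(Add(s, s), Rational(1, 2))) = Add(-2, Pow(Mul(2, s), Rational(1, 2))) = Add(-2, Mul(Pow(2, Rational(1, 2)), Pow(s, Rational(1, 2)))))
Function('a')(Y, I) = Pow(Add(-2, Pow(I, -1), Mul(Pow(2, Rational(1, 2)), Pow(Y, Rational(1, 2)))), 2) (Function('a')(Y, I) = Pow(Add(Pow(I, -1), Add(-2, Mul(Pow(2, Rational(1, 2)), Pow(Y, Rational(1, 2))))), 2) = Pow(Add(-2, Pow(I, -1), Mul(Pow(2, Rational(1, 2)), Pow(Y, Rational(1, 2)))), 2))
Mul(Function('a')(34, 2), Add(-2, 2)) = Mul(Mul(Pow(2, -2), Pow(Add(1, Mul(2, Add(-2, Mul(Pow(2, Rational(1, 2)), Pow(34, Rational(1, 2)))))), 2)), Add(-2, 2)) = Mul(Mul(Rational(1, 4), Pow(Add(1, Mul(2, Add(-2, Mul(2, Pow(17, Rational(1, 2)))))), 2)), 0) = Mul(Mul(Rational(1, 4), Pow(Add(1, Add(-4, Mul(4, Pow(17, Rational(1, 2))))), 2)), 0) = Mul(Mul(Rational(1, 4), Pow(Add(-3, Mul(4, Pow(17, Rational(1, 2)))), 2)), 0) = 0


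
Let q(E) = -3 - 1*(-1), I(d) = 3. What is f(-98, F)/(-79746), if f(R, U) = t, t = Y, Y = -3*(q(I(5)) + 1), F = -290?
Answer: -1/26582 ≈ -3.7619e-5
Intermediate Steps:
q(E) = -2 (q(E) = -3 + 1 = -2)
Y = 3 (Y = -3*(-2 + 1) = -3*(-1) = 3)
t = 3
f(R, U) = 3
f(-98, F)/(-79746) = 3/(-79746) = 3*(-1/79746) = -1/26582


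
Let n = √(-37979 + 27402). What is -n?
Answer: -I*√10577 ≈ -102.84*I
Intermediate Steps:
n = I*√10577 (n = √(-10577) = I*√10577 ≈ 102.84*I)
-n = -I*√10577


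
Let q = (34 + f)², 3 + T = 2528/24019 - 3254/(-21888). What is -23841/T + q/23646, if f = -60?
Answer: 74094264941839342/8534390732049 ≈ 8681.8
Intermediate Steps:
T = -721846463/262863936 (T = -3 + (2528/24019 - 3254/(-21888)) = -3 + (2528*(1/24019) - 3254*(-1/21888)) = -3 + (2528/24019 + 1627/10944) = -3 + 66745345/262863936 = -721846463/262863936 ≈ -2.7461)
q = 676 (q = (34 - 60)² = (-26)² = 676)
-23841/T + q/23646 = -23841/(-721846463/262863936) + 676/23646 = -23841*(-262863936/721846463) + 676*(1/23646) = 6266939098176/721846463 + 338/11823 = 74094264941839342/8534390732049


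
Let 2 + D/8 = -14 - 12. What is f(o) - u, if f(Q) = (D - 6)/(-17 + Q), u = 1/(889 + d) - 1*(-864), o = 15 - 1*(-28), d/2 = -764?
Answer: -7250720/8307 ≈ -872.84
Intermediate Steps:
d = -1528 (d = 2*(-764) = -1528)
D = -224 (D = -16 + 8*(-14 - 12) = -16 + 8*(-26) = -16 - 208 = -224)
o = 43 (o = 15 + 28 = 43)
u = 552095/639 (u = 1/(889 - 1528) - 1*(-864) = 1/(-639) + 864 = -1/639 + 864 = 552095/639 ≈ 864.00)
f(Q) = -230/(-17 + Q) (f(Q) = (-224 - 6)/(-17 + Q) = -230/(-17 + Q))
f(o) - u = -230/(-17 + 43) - 1*552095/639 = -230/26 - 552095/639 = -230*1/26 - 552095/639 = -115/13 - 552095/639 = -7250720/8307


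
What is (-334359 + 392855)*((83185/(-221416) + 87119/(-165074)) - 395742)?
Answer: -4067837974575970064/175721273 ≈ -2.3149e+10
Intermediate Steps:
(-334359 + 392855)*((83185/(-221416) + 87119/(-165074)) - 395742) = 58496*((83185*(-1/221416) + 87119*(-1/165074)) - 395742) = 58496*((-83185/221416 - 87119/165074) - 395742) = 58496*(-1270046969/1405770184 - 395742) = 58496*(-556323574203497/1405770184) = -4067837974575970064/175721273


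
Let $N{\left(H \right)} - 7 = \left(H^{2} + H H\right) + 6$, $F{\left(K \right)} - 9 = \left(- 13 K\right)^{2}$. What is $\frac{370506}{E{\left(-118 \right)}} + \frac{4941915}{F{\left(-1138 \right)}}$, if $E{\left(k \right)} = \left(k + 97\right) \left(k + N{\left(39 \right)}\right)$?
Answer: $- \frac{5385669770381}{899918601351} \approx -5.9846$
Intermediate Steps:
$F{\left(K \right)} = 9 + 169 K^{2}$ ($F{\left(K \right)} = 9 + \left(- 13 K\right)^{2} = 9 + 169 K^{2}$)
$N{\left(H \right)} = 13 + 2 H^{2}$ ($N{\left(H \right)} = 7 + \left(\left(H^{2} + H H\right) + 6\right) = 7 + \left(\left(H^{2} + H^{2}\right) + 6\right) = 7 + \left(2 H^{2} + 6\right) = 7 + \left(6 + 2 H^{2}\right) = 13 + 2 H^{2}$)
$E{\left(k \right)} = \left(97 + k\right) \left(3055 + k\right)$ ($E{\left(k \right)} = \left(k + 97\right) \left(k + \left(13 + 2 \cdot 39^{2}\right)\right) = \left(97 + k\right) \left(k + \left(13 + 2 \cdot 1521\right)\right) = \left(97 + k\right) \left(k + \left(13 + 3042\right)\right) = \left(97 + k\right) \left(k + 3055\right) = \left(97 + k\right) \left(3055 + k\right)$)
$\frac{370506}{E{\left(-118 \right)}} + \frac{4941915}{F{\left(-1138 \right)}} = \frac{370506}{296335 + \left(-118\right)^{2} + 3152 \left(-118\right)} + \frac{4941915}{9 + 169 \left(-1138\right)^{2}} = \frac{370506}{296335 + 13924 - 371936} + \frac{4941915}{9 + 169 \cdot 1295044} = \frac{370506}{-61677} + \frac{4941915}{9 + 218862436} = 370506 \left(- \frac{1}{61677}\right) + \frac{4941915}{218862445} = - \frac{123502}{20559} + 4941915 \cdot \frac{1}{218862445} = - \frac{123502}{20559} + \frac{988383}{43772489} = - \frac{5385669770381}{899918601351}$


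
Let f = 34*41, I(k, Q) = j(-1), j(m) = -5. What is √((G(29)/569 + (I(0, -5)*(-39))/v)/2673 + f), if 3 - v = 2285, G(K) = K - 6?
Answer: √207315359965689391878/385642026 ≈ 37.336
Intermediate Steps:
I(k, Q) = -5
G(K) = -6 + K
v = -2282 (v = 3 - 1*2285 = 3 - 2285 = -2282)
f = 1394
√((G(29)/569 + (I(0, -5)*(-39))/v)/2673 + f) = √(((-6 + 29)/569 - 5*(-39)/(-2282))/2673 + 1394) = √((23*(1/569) + 195*(-1/2282))*(1/2673) + 1394) = √((23/569 - 195/2282)*(1/2673) + 1394) = √(-58469/1298458*1/2673 + 1394) = √(-58469/3470778234 + 1394) = √(4838264799727/3470778234) = √207315359965689391878/385642026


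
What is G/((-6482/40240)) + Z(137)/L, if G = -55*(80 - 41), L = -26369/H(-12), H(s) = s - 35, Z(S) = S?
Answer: 162576907057/12208847 ≈ 13316.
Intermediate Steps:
H(s) = -35 + s
L = 26369/47 (L = -26369/(-35 - 12) = -26369/(-47) = -26369*(-1/47) = 26369/47 ≈ 561.04)
G = -2145 (G = -55*39 = -2145)
G/((-6482/40240)) + Z(137)/L = -2145/((-6482/40240)) + 137/(26369/47) = -2145/((-6482*1/40240)) + 137*(47/26369) = -2145/(-3241/20120) + 6439/26369 = -2145*(-20120/3241) + 6439/26369 = 43157400/3241 + 6439/26369 = 162576907057/12208847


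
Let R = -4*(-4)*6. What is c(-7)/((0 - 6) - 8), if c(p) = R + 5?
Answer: -101/14 ≈ -7.2143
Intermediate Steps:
R = 96 (R = 16*6 = 96)
c(p) = 101 (c(p) = 96 + 5 = 101)
c(-7)/((0 - 6) - 8) = 101/((0 - 6) - 8) = 101/(-6 - 8) = 101/(-14) = -1/14*101 = -101/14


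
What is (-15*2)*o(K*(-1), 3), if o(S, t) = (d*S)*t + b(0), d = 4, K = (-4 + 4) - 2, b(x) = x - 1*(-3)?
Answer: -810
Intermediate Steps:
b(x) = 3 + x (b(x) = x + 3 = 3 + x)
K = -2 (K = 0 - 2 = -2)
o(S, t) = 3 + 4*S*t (o(S, t) = (4*S)*t + (3 + 0) = 4*S*t + 3 = 3 + 4*S*t)
(-15*2)*o(K*(-1), 3) = (-15*2)*(3 + 4*(-2*(-1))*3) = -30*(3 + 4*2*3) = -30*(3 + 24) = -30*27 = -810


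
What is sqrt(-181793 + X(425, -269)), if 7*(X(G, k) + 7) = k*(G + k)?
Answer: 2*I*sqrt(2300487)/7 ≈ 433.35*I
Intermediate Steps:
X(G, k) = -7 + k*(G + k)/7 (X(G, k) = -7 + (k*(G + k))/7 = -7 + k*(G + k)/7)
sqrt(-181793 + X(425, -269)) = sqrt(-181793 + (-7 + (1/7)*(-269)**2 + (1/7)*425*(-269))) = sqrt(-181793 + (-7 + (1/7)*72361 - 114325/7)) = sqrt(-181793 + (-7 + 72361/7 - 114325/7)) = sqrt(-181793 - 42013/7) = sqrt(-1314564/7) = 2*I*sqrt(2300487)/7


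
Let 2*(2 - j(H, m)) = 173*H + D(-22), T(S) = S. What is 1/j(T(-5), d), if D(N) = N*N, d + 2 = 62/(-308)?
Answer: 2/385 ≈ 0.0051948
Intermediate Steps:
d = -339/154 (d = -2 + 62/(-308) = -2 + 62*(-1/308) = -2 - 31/154 = -339/154 ≈ -2.2013)
D(N) = N²
j(H, m) = -240 - 173*H/2 (j(H, m) = 2 - (173*H + (-22)²)/2 = 2 - (173*H + 484)/2 = 2 - (484 + 173*H)/2 = 2 + (-242 - 173*H/2) = -240 - 173*H/2)
1/j(T(-5), d) = 1/(-240 - 173/2*(-5)) = 1/(-240 + 865/2) = 1/(385/2) = 2/385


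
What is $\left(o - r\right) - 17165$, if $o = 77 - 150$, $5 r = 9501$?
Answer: $- \frac{95691}{5} \approx -19138.0$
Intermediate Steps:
$r = \frac{9501}{5}$ ($r = \frac{1}{5} \cdot 9501 = \frac{9501}{5} \approx 1900.2$)
$o = -73$ ($o = 77 - 150 = -73$)
$\left(o - r\right) - 17165 = \left(-73 - \frac{9501}{5}\right) - 17165 = - \frac{9866}{5} - 17165 = - \frac{95691}{5}$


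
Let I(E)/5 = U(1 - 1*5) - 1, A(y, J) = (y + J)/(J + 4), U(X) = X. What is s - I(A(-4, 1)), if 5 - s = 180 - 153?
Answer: 3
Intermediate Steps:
A(y, J) = (J + y)/(4 + J)
s = -22 (s = 5 - (180 - 153) = 5 - 1*27 = 5 - 27 = -22)
I(E) = -25 (I(E) = 5*((1 - 1*5) - 1) = 5*((1 - 5) - 1) = 5*(-4 - 1) = 5*(-5) = -25)
s - I(A(-4, 1)) = -22 - 1*(-25) = -22 + 25 = 3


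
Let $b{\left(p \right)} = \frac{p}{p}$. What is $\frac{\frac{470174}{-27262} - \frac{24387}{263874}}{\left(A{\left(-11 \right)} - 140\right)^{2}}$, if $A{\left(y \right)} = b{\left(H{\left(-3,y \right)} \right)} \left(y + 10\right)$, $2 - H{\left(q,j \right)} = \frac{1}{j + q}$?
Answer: $- \frac{20788588745}{23836434255738} \approx -0.00087214$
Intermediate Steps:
$H{\left(q,j \right)} = 2 - \frac{1}{j + q}$
$b{\left(p \right)} = 1$
$A{\left(y \right)} = 10 + y$ ($A{\left(y \right)} = 1 \left(y + 10\right) = 1 \left(10 + y\right) = 10 + y$)
$\frac{\frac{470174}{-27262} - \frac{24387}{263874}}{\left(A{\left(-11 \right)} - 140\right)^{2}} = \frac{\frac{470174}{-27262} - \frac{24387}{263874}}{\left(\left(10 - 11\right) - 140\right)^{2}} = \frac{470174 \left(- \frac{1}{27262}\right) - \frac{8129}{87958}}{\left(-1 - 140\right)^{2}} = \frac{- \frac{235087}{13631} - \frac{8129}{87958}}{\left(-141\right)^{2}} = - \frac{20788588745}{1198955498 \cdot 19881} = \left(- \frac{20788588745}{1198955498}\right) \frac{1}{19881} = - \frac{20788588745}{23836434255738}$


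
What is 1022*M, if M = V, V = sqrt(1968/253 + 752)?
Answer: 4088*sqrt(3039542)/253 ≈ 28171.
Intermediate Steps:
V = 4*sqrt(3039542)/253 (V = sqrt(1968*(1/253) + 752) = sqrt(1968/253 + 752) = sqrt(192224/253) = 4*sqrt(3039542)/253 ≈ 27.564)
M = 4*sqrt(3039542)/253 ≈ 27.564
1022*M = 1022*(4*sqrt(3039542)/253) = 4088*sqrt(3039542)/253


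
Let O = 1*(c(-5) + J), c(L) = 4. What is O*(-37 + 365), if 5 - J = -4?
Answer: 4264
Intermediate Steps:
J = 9 (J = 5 - 1*(-4) = 5 + 4 = 9)
O = 13 (O = 1*(4 + 9) = 1*13 = 13)
O*(-37 + 365) = 13*(-37 + 365) = 13*328 = 4264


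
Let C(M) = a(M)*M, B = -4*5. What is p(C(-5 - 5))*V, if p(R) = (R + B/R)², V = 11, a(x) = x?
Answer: 2739011/25 ≈ 1.0956e+5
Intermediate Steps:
B = -20
C(M) = M² (C(M) = M*M = M²)
p(R) = (R - 20/R)²
p(C(-5 - 5))*V = ((-20 + ((-5 - 5)²)²)²/((-5 - 5)²)²)*11 = ((-20 + ((-10)²)²)²/((-10)²)²)*11 = ((-20 + 100²)²/100²)*11 = ((-20 + 10000)²/10000)*11 = ((1/10000)*9980²)*11 = ((1/10000)*99600400)*11 = (249001/25)*11 = 2739011/25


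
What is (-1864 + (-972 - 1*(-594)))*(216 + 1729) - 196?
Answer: -4360886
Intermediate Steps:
(-1864 + (-972 - 1*(-594)))*(216 + 1729) - 196 = (-1864 + (-972 + 594))*1945 - 196 = (-1864 - 378)*1945 - 196 = -2242*1945 - 196 = -4360690 - 196 = -4360886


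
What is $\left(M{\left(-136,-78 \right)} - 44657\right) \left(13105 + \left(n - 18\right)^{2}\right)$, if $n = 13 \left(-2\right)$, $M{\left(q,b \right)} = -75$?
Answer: $-672814012$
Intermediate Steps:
$n = -26$
$\left(M{\left(-136,-78 \right)} - 44657\right) \left(13105 + \left(n - 18\right)^{2}\right) = \left(-75 - 44657\right) \left(13105 + \left(-26 - 18\right)^{2}\right) = - 44732 \left(13105 + \left(-44\right)^{2}\right) = - 44732 \left(13105 + 1936\right) = \left(-44732\right) 15041 = -672814012$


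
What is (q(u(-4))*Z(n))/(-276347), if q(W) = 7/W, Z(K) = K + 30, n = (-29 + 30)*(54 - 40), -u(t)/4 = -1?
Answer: -77/276347 ≈ -0.00027863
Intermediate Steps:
u(t) = 4 (u(t) = -4*(-1) = 4)
n = 14 (n = 1*14 = 14)
Z(K) = 30 + K
(q(u(-4))*Z(n))/(-276347) = ((7/4)*(30 + 14))/(-276347) = ((7*(¼))*44)*(-1/276347) = ((7/4)*44)*(-1/276347) = 77*(-1/276347) = -77/276347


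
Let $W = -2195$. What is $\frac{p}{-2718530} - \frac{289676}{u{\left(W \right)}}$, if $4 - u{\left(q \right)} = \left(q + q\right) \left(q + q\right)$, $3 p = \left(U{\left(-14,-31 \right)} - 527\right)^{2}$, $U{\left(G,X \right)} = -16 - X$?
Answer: $- \frac{112066068541}{6548971392360} \approx -0.017112$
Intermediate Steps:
$p = \frac{262144}{3}$ ($p = \frac{\left(\left(-16 - -31\right) - 527\right)^{2}}{3} = \frac{\left(\left(-16 + 31\right) - 527\right)^{2}}{3} = \frac{\left(15 - 527\right)^{2}}{3} = \frac{\left(-512\right)^{2}}{3} = \frac{1}{3} \cdot 262144 = \frac{262144}{3} \approx 87381.0$)
$u{\left(q \right)} = 4 - 4 q^{2}$ ($u{\left(q \right)} = 4 - \left(q + q\right) \left(q + q\right) = 4 - 2 q 2 q = 4 - 4 q^{2}$)
$\frac{p}{-2718530} - \frac{289676}{u{\left(W \right)}} = \frac{262144}{3 \left(-2718530\right)} - \frac{289676}{4 - 4 \left(-2195\right)^{2}} = \frac{262144}{3} \left(- \frac{1}{2718530}\right) - \frac{289676}{4 - 19272100} = - \frac{131072}{4077795} - \frac{289676}{4 - 19272100} = - \frac{131072}{4077795} - \frac{289676}{-19272096} = - \frac{131072}{4077795} - - \frac{72419}{4818024} = - \frac{131072}{4077795} + \frac{72419}{4818024} = - \frac{112066068541}{6548971392360}$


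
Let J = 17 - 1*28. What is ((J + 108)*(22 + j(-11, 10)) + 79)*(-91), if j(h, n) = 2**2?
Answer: -236691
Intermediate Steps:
J = -11 (J = 17 - 28 = -11)
j(h, n) = 4
((J + 108)*(22 + j(-11, 10)) + 79)*(-91) = ((-11 + 108)*(22 + 4) + 79)*(-91) = (97*26 + 79)*(-91) = (2522 + 79)*(-91) = 2601*(-91) = -236691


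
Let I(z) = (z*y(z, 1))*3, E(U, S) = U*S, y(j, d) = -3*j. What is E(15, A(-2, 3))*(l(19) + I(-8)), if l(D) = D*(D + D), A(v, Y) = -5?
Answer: -10950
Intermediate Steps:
E(U, S) = S*U
l(D) = 2*D² (l(D) = D*(2*D) = 2*D²)
I(z) = -9*z² (I(z) = (z*(-3*z))*3 = -3*z²*3 = -9*z²)
E(15, A(-2, 3))*(l(19) + I(-8)) = (-5*15)*(2*19² - 9*(-8)²) = -75*(2*361 - 9*64) = -75*(722 - 576) = -75*146 = -10950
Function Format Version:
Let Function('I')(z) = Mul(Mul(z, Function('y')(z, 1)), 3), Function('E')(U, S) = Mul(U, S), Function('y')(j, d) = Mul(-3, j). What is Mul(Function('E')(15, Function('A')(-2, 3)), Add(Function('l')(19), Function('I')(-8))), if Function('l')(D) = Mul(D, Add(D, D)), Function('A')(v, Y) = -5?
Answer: -10950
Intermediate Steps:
Function('E')(U, S) = Mul(S, U)
Function('l')(D) = Mul(2, Pow(D, 2)) (Function('l')(D) = Mul(D, Mul(2, D)) = Mul(2, Pow(D, 2)))
Function('I')(z) = Mul(-9, Pow(z, 2)) (Function('I')(z) = Mul(Mul(z, Mul(-3, z)), 3) = Mul(Mul(-3, Pow(z, 2)), 3) = Mul(-9, Pow(z, 2)))
Mul(Function('E')(15, Function('A')(-2, 3)), Add(Function('l')(19), Function('I')(-8))) = Mul(Mul(-5, 15), Add(Mul(2, Pow(19, 2)), Mul(-9, Pow(-8, 2)))) = Mul(-75, Add(Mul(2, 361), Mul(-9, 64))) = Mul(-75, Add(722, -576)) = Mul(-75, 146) = -10950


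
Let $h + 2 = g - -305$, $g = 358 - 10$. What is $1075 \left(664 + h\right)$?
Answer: $1413625$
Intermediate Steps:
$g = 348$
$h = 651$ ($h = -2 + \left(348 - -305\right) = -2 + \left(348 + 305\right) = -2 + 653 = 651$)
$1075 \left(664 + h\right) = 1075 \left(664 + 651\right) = 1075 \cdot 1315 = 1413625$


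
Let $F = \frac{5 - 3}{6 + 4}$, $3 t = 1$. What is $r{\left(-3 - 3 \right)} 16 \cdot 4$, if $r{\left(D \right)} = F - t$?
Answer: $- \frac{128}{15} \approx -8.5333$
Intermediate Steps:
$t = \frac{1}{3}$ ($t = \frac{1}{3} \cdot 1 = \frac{1}{3} \approx 0.33333$)
$F = \frac{1}{5}$ ($F = \frac{2}{10} = 2 \cdot \frac{1}{10} = \frac{1}{5} \approx 0.2$)
$r{\left(D \right)} = - \frac{2}{15}$ ($r{\left(D \right)} = \frac{1}{5} - \frac{1}{3} = - \frac{2}{15}$)
$r{\left(-3 - 3 \right)} 16 \cdot 4 = \left(- \frac{2}{15}\right) 16 \cdot 4 = \left(- \frac{32}{15}\right) 4 = - \frac{128}{15}$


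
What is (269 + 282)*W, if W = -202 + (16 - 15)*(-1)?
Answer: -111853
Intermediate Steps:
W = -203 (W = -202 + 1*(-1) = -202 - 1 = -203)
(269 + 282)*W = (269 + 282)*(-203) = 551*(-203) = -111853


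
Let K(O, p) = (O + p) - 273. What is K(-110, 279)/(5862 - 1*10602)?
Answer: 26/1185 ≈ 0.021941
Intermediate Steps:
K(O, p) = -273 + O + p
K(-110, 279)/(5862 - 1*10602) = (-273 - 110 + 279)/(5862 - 1*10602) = -104/(5862 - 10602) = -104/(-4740) = -104*(-1/4740) = 26/1185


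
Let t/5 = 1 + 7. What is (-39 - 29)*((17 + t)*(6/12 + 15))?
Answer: -60078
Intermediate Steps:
t = 40 (t = 5*(1 + 7) = 5*8 = 40)
(-39 - 29)*((17 + t)*(6/12 + 15)) = (-39 - 29)*((17 + 40)*(6/12 + 15)) = -3876*(6*(1/12) + 15) = -3876*(½ + 15) = -3876*31/2 = -68*1767/2 = -60078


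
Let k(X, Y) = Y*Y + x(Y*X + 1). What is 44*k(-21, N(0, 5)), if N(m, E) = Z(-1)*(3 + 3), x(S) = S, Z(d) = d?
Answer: 7172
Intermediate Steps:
N(m, E) = -6 (N(m, E) = -(3 + 3) = -1*6 = -6)
k(X, Y) = 1 + Y² + X*Y (k(X, Y) = Y*Y + (Y*X + 1) = Y² + (X*Y + 1) = Y² + (1 + X*Y) = 1 + Y² + X*Y)
44*k(-21, N(0, 5)) = 44*(1 + (-6)² - 21*(-6)) = 44*(1 + 36 + 126) = 44*163 = 7172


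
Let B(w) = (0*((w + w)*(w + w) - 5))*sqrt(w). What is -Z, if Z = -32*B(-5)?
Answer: 0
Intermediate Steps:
B(w) = 0 (B(w) = (0*((2*w)*(2*w) - 5))*sqrt(w) = (0*(4*w**2 - 5))*sqrt(w) = (0*(-5 + 4*w**2))*sqrt(w) = 0*sqrt(w) = 0)
Z = 0 (Z = -32*0 = 0)
-Z = -1*0 = 0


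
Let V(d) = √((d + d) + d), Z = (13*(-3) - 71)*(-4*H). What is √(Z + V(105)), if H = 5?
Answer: √(2200 + 3*√35) ≈ 47.093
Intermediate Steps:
Z = 2200 (Z = (13*(-3) - 71)*(-4*5) = (-39 - 71)*(-20) = -110*(-20) = 2200)
V(d) = √3*√d (V(d) = √(2*d + d) = √(3*d) = √3*√d)
√(Z + V(105)) = √(2200 + √3*√105) = √(2200 + 3*√35)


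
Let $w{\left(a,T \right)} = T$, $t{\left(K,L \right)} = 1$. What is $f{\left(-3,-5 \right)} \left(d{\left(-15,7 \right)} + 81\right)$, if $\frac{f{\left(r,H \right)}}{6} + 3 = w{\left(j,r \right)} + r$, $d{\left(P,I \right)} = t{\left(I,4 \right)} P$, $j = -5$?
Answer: $-3564$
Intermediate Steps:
$d{\left(P,I \right)} = P$ ($d{\left(P,I \right)} = 1 P = P$)
$f{\left(r,H \right)} = -18 + 12 r$ ($f{\left(r,H \right)} = -18 + 6 \left(r + r\right) = -18 + 6 \cdot 2 r = -18 + 12 r$)
$f{\left(-3,-5 \right)} \left(d{\left(-15,7 \right)} + 81\right) = \left(-18 + 12 \left(-3\right)\right) \left(-15 + 81\right) = \left(-18 - 36\right) 66 = \left(-54\right) 66 = -3564$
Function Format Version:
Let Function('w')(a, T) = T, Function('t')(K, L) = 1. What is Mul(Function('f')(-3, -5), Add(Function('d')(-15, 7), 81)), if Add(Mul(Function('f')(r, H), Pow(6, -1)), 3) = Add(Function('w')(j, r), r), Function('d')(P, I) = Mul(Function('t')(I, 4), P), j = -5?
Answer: -3564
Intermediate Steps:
Function('d')(P, I) = P (Function('d')(P, I) = Mul(1, P) = P)
Function('f')(r, H) = Add(-18, Mul(12, r)) (Function('f')(r, H) = Add(-18, Mul(6, Add(r, r))) = Add(-18, Mul(6, Mul(2, r))) = Add(-18, Mul(12, r)))
Mul(Function('f')(-3, -5), Add(Function('d')(-15, 7), 81)) = Mul(Add(-18, Mul(12, -3)), Add(-15, 81)) = Mul(Add(-18, -36), 66) = Mul(-54, 66) = -3564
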